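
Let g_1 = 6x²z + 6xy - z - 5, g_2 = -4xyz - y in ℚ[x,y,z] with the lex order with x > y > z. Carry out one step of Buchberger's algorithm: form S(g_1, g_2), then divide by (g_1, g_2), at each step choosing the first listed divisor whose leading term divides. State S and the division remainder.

lcm(LM(g_1), LM(g_2)) = x²yz.
S = (lcm/LT(g_1))·g_1 − (lcm/LT(g_2))·g_2 = xy² - ¼xy - ⅙yz - ⅚y.
Reduce S modulo (g_1, g_2) in that order:
  leading term xy²: no divisor's leading term divides it; move xy² to the remainder.
  leading term xy: no divisor's leading term divides it; move -¼xy to the remainder.
  leading term yz: no divisor's leading term divides it; move -⅙yz to the remainder.
  leading term y: no divisor's leading term divides it; move -⅚y to the remainder.
The remainder xy² - ¼xy - ⅙yz - ⅚y is nonzero, so it would be added as the next basis element.
This is the inner loop of Buchberger's algorithm — each nonzero remainder becomes a new basis element.

S(g_1, g_2) = xy² - ¼xy - ⅙yz - ⅚y; remainder on division = xy² - ¼xy - ⅙yz - ⅚y.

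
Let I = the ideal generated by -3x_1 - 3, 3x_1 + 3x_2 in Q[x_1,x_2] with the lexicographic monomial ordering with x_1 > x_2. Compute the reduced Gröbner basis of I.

Buchberger's algorithm terminates because the ascending chain of leading-term ideals stabilizes.

f_1 = -3x_1 - 3, LT = x_1.
f_2 = 3x_1 + 3x_2, LT = x_1.

S(f_1,f_2): lcm = x_1. S = -x_2 + 1.
  leading term x_2: no divisor's leading term divides it; move -x_2 to the remainder.
  leading term 1: no divisor's leading term divides it; move 1 to the remainder.
  remainder -x_2 + 1 ≠ 0; add g_3 = -x_2 + 1 to the basis.

The other S-polynomials (S(f_1,g_3), S(f_2,g_3)) all reduce to 0 modulo the current basis, so we have a Gröbner basis.
Inter-reduce: drop elements whose leading term is divisible by another's, tail-reduce, and make monic.

G = {x_1 + 1, x_2 - 1}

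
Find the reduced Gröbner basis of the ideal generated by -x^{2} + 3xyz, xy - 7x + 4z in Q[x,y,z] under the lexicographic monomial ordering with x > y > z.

G = {x^{2} - 63yz^{2} + 12z^{2}, xy - 7x + 4z, xz - 3yz^{2}, y^{2}z^{2} - 7yz^{2} + \tfrac{4}{3}z^{2}}

f_1 = -x^{2} + 3xyz, LT = x^{2}.
f_2 = xy - 7x + 4z, LT = xy.

S(f_1,f_2): lcm = x^{2}y. S = 7x^{2} - 3xy^{2}z - 4xz.
  leading term x^{2}: subtract (-7)·f_1 from 7x^{2} - 3xy^{2}z - 4xz → -3xy^{2}z + 21xyz - 4xz
  leading term xy^{2}z: subtract (-3yz)·f_2 from -3xy^{2}z + 21xyz - 4xz → -4xz + 12yz^{2}
  leading term xz: no divisor's leading term divides it; move -4xz to the remainder.
  leading term yz^{2}: no divisor's leading term divides it; move 12yz^{2} to the remainder.
  remainder -4xz + 12yz^{2} ≠ 0; add g_3 = -4xz + 12yz^{2} to the basis.

S(f_2,g_3): lcm = xyz. S = -7xz + 3y^{2}z^{2} + 4z^{2}.
  leading term xz: subtract (\tfrac{7}{4})·g_3 from -7xz + 3y^{2}z^{2} + 4z^{2} → 3y^{2}z^{2} - 21yz^{2} + 4z^{2}
  leading term y^{2}z^{2}: no divisor's leading term divides it; move 3y^{2}z^{2} to the remainder.
  leading term yz^{2}: no divisor's leading term divides it; move -21yz^{2} to the remainder.
  leading term z^{2}: no divisor's leading term divides it; move 4z^{2} to the remainder.
  remainder 3y^{2}z^{2} - 21yz^{2} + 4z^{2} ≠ 0; add g_4 = 3y^{2}z^{2} - 21yz^{2} + 4z^{2} to the basis.

The other S-polynomials (S(f_1,g_3), S(f_1,g_4), S(f_2,g_4), S(g_3,g_4)) all reduce to 0 modulo the current basis, so we have a Gröbner basis.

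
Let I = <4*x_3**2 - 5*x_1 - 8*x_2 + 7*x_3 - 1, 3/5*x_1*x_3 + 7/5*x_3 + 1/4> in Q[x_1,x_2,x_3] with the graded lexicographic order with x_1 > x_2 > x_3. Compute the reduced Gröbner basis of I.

Buchberger's algorithm terminates because the ascending chain of leading-term ideals stabilizes.

f_1 = 4*x_3**2 - 5*x_1 - 8*x_2 + 7*x_3 - 1, LT = x_3**2.
f_2 = 3/5*x_1*x_3 + 7/5*x_3 + 1/4, LT = x_1*x_3.

S(f_1,f_2): lcm = x_1*x_3**2. S = -5/4*x_1**2 - 2*x_1*x_2 + 7/4*x_1*x_3 - 7/3*x_3**2 - 1/4*x_1 - 5/12*x_3.
  leading term x_1**2: no divisor's leading term divides it; move -5/4*x_1**2 to the remainder.
  leading term x_1*x_2: no divisor's leading term divides it; move -2*x_1*x_2 to the remainder.
  leading term x_1*x_3: subtract (35/12)·f_2 from 7/4*x_1*x_3 - 7/3*x_3**2 - 1/4*x_1 - 5/12*x_3 → -7/3*x_3**2 - 1/4*x_1 - 9/2*x_3 - 35/48
  leading term x_3**2: subtract (-7/12)·f_1 from -7/3*x_3**2 - 1/4*x_1 - 9/2*x_3 - 35/48 → -19/6*x_1 - 14/3*x_2 - 5/12*x_3 - 21/16
  leading term x_1: no divisor's leading term divides it; move -19/6*x_1 to the remainder.
  leading term x_2: no divisor's leading term divides it; move -14/3*x_2 to the remainder.
  leading term x_3: no divisor's leading term divides it; move -5/12*x_3 to the remainder.
  leading term 1: no divisor's leading term divides it; move -21/16 to the remainder.
  remainder -5/4*x_1**2 - 2*x_1*x_2 - 19/6*x_1 - 14/3*x_2 - 5/12*x_3 - 21/16 ≠ 0; add g_3 = -5/4*x_1**2 - 2*x_1*x_2 - 19/6*x_1 - 14/3*x_2 - 5/12*x_3 - 21/16 to the basis.

The other S-polynomials (S(f_1,g_3), S(f_2,g_3)) all reduce to 0 modulo the current basis, so we have a Gröbner basis.

G = {x_1**2 + 8/5*x_1*x_2 + 38/15*x_1 + 56/15*x_2 + 1/3*x_3 + 21/20, x_1*x_3 + 7/3*x_3 + 5/12, x_3**2 - 5/4*x_1 - 2*x_2 + 7/4*x_3 - 1/4}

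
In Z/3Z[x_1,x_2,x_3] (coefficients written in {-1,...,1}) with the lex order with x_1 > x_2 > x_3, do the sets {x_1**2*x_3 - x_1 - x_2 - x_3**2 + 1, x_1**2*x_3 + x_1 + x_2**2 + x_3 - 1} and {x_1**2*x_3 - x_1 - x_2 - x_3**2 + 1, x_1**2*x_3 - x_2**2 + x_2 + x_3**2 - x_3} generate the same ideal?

Yes, the ideals are equal.

Two ideals are equal iff their reduced Gröbner bases coincide (the reduced basis is unique for a fixed ordering).
Buchberger on the first generating set:
f_1 = x_1**2*x_3 - x_1 - x_2 - x_3**2 + 1, LT = x_1**2*x_3.
f_2 = x_1**2*x_3 + x_1 + x_2**2 + x_3 - 1, LT = x_1**2*x_3.

S(f_1,f_2): lcm = x_1**2*x_3. S = x_1 - x_2**2 - x_2 - x_3**2 - x_3 - 1.
  reduce S modulo (f_1, f_2):
  remainder x_1 - x_2**2 - x_2 - x_3**2 - x_3 - 1 ≠ 0; add g_3 = x_1 - x_2**2 - x_2 - x_3**2 - x_3 - 1 to the basis.

S(f_1,g_3): lcm = x_1**2*x_3. S = x_1*x_2**2*x_3 + x_1*x_2*x_3 + x_1*x_3**3 + x_1*x_3**2 + x_1*x_3 - x_1 - x_2 - x_3**2 + 1.
  reduce S modulo (f_1, f_2, g_3):
  remainder x_2**4*x_3 - x_2**3*x_3 - x_2**2*x_3**3 - x_2**2*x_3**2 - x_2**2 - x_2*x_3**3 - x_2*x_3**2 - x_2*x_3 + x_2 + x_3**5 - x_3**4 ≠ 0; add g_4 = x_2**4*x_3 - x_2**3*x_3 - x_2**2*x_3**3 - x_2**2*x_3**2 - x_2**2 - x_2*x_3**3 - x_2*x_3**2 - x_2*x_3 + x_2 + x_3**5 - x_3**4 to the basis.

The other S-polynomials (S(f_2,g_3), S(f_1,g_4), S(f_2,g_4), S(g_3,g_4)) all reduce to 0 modulo the current basis, so we have a Gröbner basis.
Inter-reduce: drop elements whose leading term is divisible by another's, tail-reduce, and make monic.
Reduced Gröbner basis: {x_1 - x_2**2 - x_2 - x_3**2 - x_3 - 1, x_2**4*x_3 - x_2**3*x_3 - x_2**2*x_3**3 - x_2**2*x_3**2 - x_2**2 - x_2*x_3**3 - x_2*x_3**2 - x_2*x_3 + x_2 + x_3**5 - x_3**4}.

Buchberger on the second generating set:
h_1 = x_1**2*x_3 - x_1 - x_2 - x_3**2 + 1, LT = x_1**2*x_3.
h_2 = x_1**2*x_3 - x_2**2 + x_2 + x_3**2 - x_3, LT = x_1**2*x_3.

S(h_1,h_2): lcm = x_1**2*x_3. S = -x_1 + x_2**2 + x_2 + x_3**2 + x_3 + 1.
  reduce S modulo (h_1, h_2):
  remainder -x_1 + x_2**2 + x_2 + x_3**2 + x_3 + 1 ≠ 0; add k_3 = -x_1 + x_2**2 + x_2 + x_3**2 + x_3 + 1 to the basis.

S(h_1,k_3): lcm = x_1**2*x_3. S = x_1*x_2**2*x_3 + x_1*x_2*x_3 + x_1*x_3**3 + x_1*x_3**2 + x_1*x_3 - x_1 - x_2 - x_3**2 + 1.
  reduce S modulo (h_1, h_2, k_3):
  remainder x_2**4*x_3 - x_2**3*x_3 - x_2**2*x_3**3 - x_2**2*x_3**2 - x_2**2 - x_2*x_3**3 - x_2*x_3**2 - x_2*x_3 + x_2 + x_3**5 - x_3**4 ≠ 0; add k_4 = x_2**4*x_3 - x_2**3*x_3 - x_2**2*x_3**3 - x_2**2*x_3**2 - x_2**2 - x_2*x_3**3 - x_2*x_3**2 - x_2*x_3 + x_2 + x_3**5 - x_3**4 to the basis.

The other S-polynomials (S(h_2,k_3), S(h_1,k_4), S(h_2,k_4), S(k_3,k_4)) all reduce to 0 modulo the current basis, so we have a Gröbner basis.
Inter-reduce: drop elements whose leading term is divisible by another's, tail-reduce, and make monic.
Reduced Gröbner basis: {x_1 - x_2**2 - x_2 - x_3**2 - x_3 - 1, x_2**4*x_3 - x_2**3*x_3 - x_2**2*x_3**3 - x_2**2*x_3**2 - x_2**2 - x_2*x_3**3 - x_2*x_3**2 - x_2*x_3 + x_2 + x_3**5 - x_3**4}.

These coincide, so the ideals are equal.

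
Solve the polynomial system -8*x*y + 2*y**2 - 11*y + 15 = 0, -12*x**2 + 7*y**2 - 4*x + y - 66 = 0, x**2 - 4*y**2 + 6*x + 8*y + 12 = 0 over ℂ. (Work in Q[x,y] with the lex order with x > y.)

Compute a lex Gröbner basis by Buchberger's algorithm.
f_1 = -8*x*y + 2*y**2 - 11*y + 15, LT = x*y.
f_2 = -12*x**2 - 4*x + 7*y**2 + y - 66, LT = x**2.
f_3 = x**2 + 6*x - 4*y**2 + 8*y + 12, LT = x**2.

S(f_1,f_2): lcm = x**2*y. S = -1/4*x*y**2 + 25/24*x*y - 15/8*x + 7/12*y**3 + 1/12*y**2 - 11/2*y.
  leading term x*y**2: subtract (1/32*y)·f_1 from -1/4*x*y**2 + 25/24*x*y - 15/8*x + 7/12*y**3 + 1/12*y**2 - 11/2*y → 25/24*x*y - 15/8*x + 25/48*y**3 + 41/96*y**2 - 191/32*y
  leading term x*y: subtract (-25/192)·f_1 from 25/24*x*y - 15/8*x + 25/48*y**3 + 41/96*y**2 - 191/32*y → -15/8*x + 25/48*y**3 + 11/16*y**2 - 1421/192*y + 125/64
  leading term x: no divisor's leading term divides it; move -15/8*x to the remainder.
  leading term y**3: no divisor's leading term divides it; move 25/48*y**3 to the remainder.
  leading term y**2: no divisor's leading term divides it; move 11/16*y**2 to the remainder.
  leading term y: no divisor's leading term divides it; move -1421/192*y to the remainder.
  leading term 1: no divisor's leading term divides it; move 125/64 to the remainder.
  remainder -15/8*x + 25/48*y**3 + 11/16*y**2 - 1421/192*y + 125/64 ≠ 0; add h_4 = -15/8*x + 25/48*y**3 + 11/16*y**2 - 1421/192*y + 125/64 to the basis.

S(f_1,f_3): lcm = x**2*y. S = -1/4*x*y**2 - 37/8*x*y - 15/8*x + 4*y**3 - 8*y**2 - 12*y.
  leading term x*y**2: subtract (1/32*y)·f_1 from -1/4*x*y**2 - 37/8*x*y - 15/8*x + 4*y**3 - 8*y**2 - 12*y → -37/8*x*y - 15/8*x + 63/16*y**3 - 245/32*y**2 - 399/32*y
  leading term x*y: subtract (37/64)·f_1 from -37/8*x*y - 15/8*x + 63/16*y**3 - 245/32*y**2 - 399/32*y → -15/8*x + 63/16*y**3 - 141/16*y**2 - 391/64*y - 555/64
  leading term x: subtract (1)·h_4 from -15/8*x + 63/16*y**3 - 141/16*y**2 - 391/64*y - 555/64 → 41/12*y**3 - 19/2*y**2 + 31/24*y - 85/8
  leading term y**3: no divisor's leading term divides it; move 41/12*y**3 to the remainder.
  leading term y**2: no divisor's leading term divides it; move -19/2*y**2 to the remainder.
  leading term y: no divisor's leading term divides it; move 31/24*y to the remainder.
  leading term 1: no divisor's leading term divides it; move -85/8 to the remainder.
  remainder 41/12*y**3 - 19/2*y**2 + 31/24*y - 85/8 ≠ 0; add h_5 = 41/12*y**3 - 19/2*y**2 + 31/24*y - 85/8 to the basis.

S(f_2,f_3): lcm = x**2. S = -17/3*x + 41/12*y**2 - 97/12*y - 13/2.
  leading term x: subtract (136/45)·h_4 from -17/3*x + 41/12*y**2 - 97/12*y - 13/2 → -85/54*y**3 + 241/180*y**2 + 15427/1080*y - 893/72
  leading term y**3: subtract (-170/369)·h_5 from -85/54*y**3 + 241/180*y**2 + 15427/1080*y - 893/72 → -2491/820*y**2 + 219619/14760*y - 17021/984
  leading term y**2: no divisor's leading term divides it; move -2491/820*y**2 to the remainder.
  leading term y: no divisor's leading term divides it; move 219619/14760*y to the remainder.
  leading term 1: no divisor's leading term divides it; move -17021/984 to the remainder.
  remainder -2491/820*y**2 + 219619/14760*y - 17021/984 ≠ 0; add h_6 = -2491/820*y**2 + 219619/14760*y - 17021/984 to the basis.

S(f_1,h_4): lcm = x*y. S = 5/18*y**4 + 11/30*y**3 - 1511/360*y**2 + 29/12*y - 15/8.
  leading term y**4: subtract (10/123*y)·h_5 from 5/18*y**4 + 11/30*y**3 - 1511/360*y**2 + 29/12*y - 15/8 → 467/410*y**3 - 21167/4920*y**2 + 269/82*y - 15/8
  leading term y**3: subtract (2802/8405)·h_5 from 467/410*y**3 - 21167/4920*y**2 + 269/82*y - 15/8 → -228991/201720*y**2 + 95813/33620*y + 22419/13448
  leading term y**2: subtract (228991/612786)·h_6 from -228991/201720*y**2 + 95813/33620*y + 22419/13448 → -119582413/44120592*y + 119582413/14706864
  leading term y: no divisor's leading term divides it; move -119582413/44120592*y to the remainder.
  leading term 1: no divisor's leading term divides it; move 119582413/14706864 to the remainder.
  remainder -119582413/44120592*y + 119582413/14706864 ≠ 0; add h_7 = -119582413/44120592*y + 119582413/14706864 to the basis.

The other S-polynomials (S(f_2,h_4), S(f_3,h_4), S(f_1,h_5), S(f_2,h_5), S(f_3,h_5), S(h_4,h_5), S(f_1,h_6), S(f_2,h_6), S(f_3,h_6), S(h_4,h_6), S(h_5,h_6), S(f_1,h_7), S(f_2,h_7), S(f_3,h_7), S(h_4,h_7), S(h_5,h_7), S(h_6,h_7)) all reduce to 0 modulo the current basis, so we have a Gröbner basis.
Inter-reduce: drop elements whose leading term is divisible by another's, tail-reduce, and make monic.
Reduced Gröbner basis: {x, y - 3}.

A lex Gröbner basis eliminates variables successively. Here y - 3 depends only on y, with roots {3}; lifting each root through the earlier basis elements recovers the full solutions.
  y = 3: the earlier basis element becomes x = 0, giving x = 0 — point (0, 3).

{(0, 3)}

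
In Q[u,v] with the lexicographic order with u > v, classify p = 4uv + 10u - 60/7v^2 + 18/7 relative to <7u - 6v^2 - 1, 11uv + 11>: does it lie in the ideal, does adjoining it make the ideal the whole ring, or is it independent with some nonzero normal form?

First compute the reduced Gröbner basis of I by Buchberger's algorithm.
f_1 = 7u - 6v^2 - 1, LT = u.
f_2 = 11uv + 11, LT = uv.

S(f_1,f_2): lcm = uv. S = -6/7v^3 - 1/7v - 1.
  leading term v^3: no divisor's leading term divides it; move -6/7v^3 to the remainder.
  leading term v: no divisor's leading term divides it; move -1/7v to the remainder.
  leading term 1: no divisor's leading term divides it; move -1 to the remainder.
  remainder -6/7v^3 - 1/7v - 1 ≠ 0; add h_3 = -6/7v^3 - 1/7v - 1 to the basis.

The other S-polynomials (S(f_1,h_3), S(f_2,h_3)) all reduce to 0 modulo the current basis, so we have a Gröbner basis.
Inter-reduce: drop elements whose leading term is divisible by another's, tail-reduce, and make monic.
Reduced Gröbner basis: {u - 6/7v^2 - 1/7, v^3 + 1/6v + 7/6}.
Label its elements g_1 = u - 6/7v^2 - 1/7, g_2 = v^3 + 1/6v + 7/6.

Reduce p = 4uv + 10u - 60/7v^2 + 18/7 modulo G:
  leading term uv: subtract (4v)·g_1 from 4uv + 10u - 60/7v^2 + 18/7 → 10u + 24/7v^3 - 60/7v^2 + 4/7v + 18/7
  leading term u: subtract (10)·g_1 from 10u + 24/7v^3 - 60/7v^2 + 4/7v + 18/7 → 24/7v^3 + 4/7v + 4
  leading term v^3: subtract (24/7)·g_2 from 24/7v^3 + 4/7v + 4 → 0
  normal form = 0.
Since the normal form is 0, p ∈ I.

Ideal membership is decidable via reduction modulo a Gröbner basis.

4uv + 10u - 60/7v^2 + 18/7 lies in I (it reduces to 0).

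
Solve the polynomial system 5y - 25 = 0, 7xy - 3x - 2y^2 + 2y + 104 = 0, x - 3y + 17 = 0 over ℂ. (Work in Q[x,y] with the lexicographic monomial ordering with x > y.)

Compute a lex Gröbner basis by Buchberger's algorithm.
f_1 = 5y - 25, LT = y.
f_2 = 7xy - 3x - 2y^2 + 2y + 104, LT = xy.
f_3 = x - 3y + 17, LT = x.

The S-polynomials (S(f_1,f_2), S(f_1,f_3), S(f_2,f_3)) all reduce to 0 modulo the current basis, so we have a Gröbner basis.
Inter-reduce: drop elements whose leading term is divisible by another's, tail-reduce, and make monic.
Reduced Gröbner basis: {x + 2, y - 5}.

The lex basis is triangular: the last element involves only y. Solving y - 5 = 0 gives y ∈ {5}; substituting each value into the earlier elements determines the remaining variables.
  y = 5: the earlier basis element becomes x + 2 = 0, giving x = -2 — point (-2, 5).

{(-2, 5)}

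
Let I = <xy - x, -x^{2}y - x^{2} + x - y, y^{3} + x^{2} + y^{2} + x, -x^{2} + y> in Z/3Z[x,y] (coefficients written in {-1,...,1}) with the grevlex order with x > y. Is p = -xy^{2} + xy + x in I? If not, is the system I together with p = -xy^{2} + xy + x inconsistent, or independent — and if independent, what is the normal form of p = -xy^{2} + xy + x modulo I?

-xy^{2} + xy + x lies in I (it reduces to 0).

First compute the reduced Gröbner basis of I by Buchberger's algorithm.
f_1 = xy - x, LT = xy.
f_2 = -x^{2}y - x^{2} + x - y, LT = x^{2}y.
f_3 = y^{3} + x^{2} + y^{2} + x, LT = y^{3}.
f_4 = -x^{2} + y, LT = x^{2}.

S(f_1,f_2): lcm = x^{2}y. S = x^{2} + x - y.
  leading term x^{2}: subtract (-1)·f_4 from x^{2} + x - y → x
  leading term x: no divisor's leading term divides it; move x to the remainder.
  remainder x ≠ 0; add h_5 = x to the basis.

S(f_1,f_3): lcm = xy^{3}. S = -x^{3} + xy^{2} - x^{2}.
  leading term x^{3}: subtract (x)·f_4 from -x^{3} + xy^{2} - x^{2} → xy^{2} - x^{2} - xy
  leading term xy^{2}: subtract (y)·f_1 from xy^{2} - x^{2} - xy → -x^{2}
  leading term x^{2}: subtract (1)·f_4 from -x^{2} → -y
  leading term y: no divisor's leading term divides it; move -y to the remainder.
  remainder -y ≠ 0; add h_6 = -y to the basis.

The other S-polynomials (S(f_1,f_4), S(f_2,f_3), S(f_2,f_4), S(f_3,f_4), S(f_1,h_5), S(f_2,h_5), S(f_3,h_5), S(f_4,h_5), S(f_1,h_6), S(f_2,h_6), S(f_3,h_6), S(f_4,h_6), S(h_5,h_6)) all reduce to 0 modulo the current basis, so we have a Gröbner basis.
Inter-reduce: drop elements whose leading term is divisible by another's, tail-reduce, and make monic.
Reduced Gröbner basis: {x, y}.
Label its elements g_1 = x, g_2 = y.

Reduce p = -xy^{2} + xy + x modulo G:
  leading term xy^{2}: subtract (-y^{2})·g_1 from -xy^{2} + xy + x → xy + x
  leading term xy: subtract (y)·g_1 from xy + x → x
  leading term x: subtract (1)·g_1 from x → 0
  normal form = 0.
Since the normal form is 0, p ∈ I.

The remainder on division by a Gröbner basis is unique — it is the normal form.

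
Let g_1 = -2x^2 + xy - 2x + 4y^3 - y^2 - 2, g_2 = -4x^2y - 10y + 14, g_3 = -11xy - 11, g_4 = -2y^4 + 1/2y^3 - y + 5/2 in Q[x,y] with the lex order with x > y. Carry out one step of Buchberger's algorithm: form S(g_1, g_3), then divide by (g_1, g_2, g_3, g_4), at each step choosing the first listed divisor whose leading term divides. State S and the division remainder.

lcm(LM(g_1), LM(g_3)) = x^2y.
S = (lcm/LT(g_1))·g_1 − (lcm/LT(g_3))·g_3 = -1/2xy^2 + xy - x - 2y^4 + 1/2y^3 + y.
Reduce S modulo (g_1, g_2, g_3, g_4) in that order:
  leading term xy^2: subtract (1/22y)·g_3 from -1/2xy^2 + xy - x - 2y^4 + 1/2y^3 + y → xy - x - 2y^4 + 1/2y^3 + 3/2y
  leading term xy: subtract (-1/11)·g_3 from xy - x - 2y^4 + 1/2y^3 + 3/2y → -x - 2y^4 + 1/2y^3 + 3/2y - 1
  leading term x: no divisor's leading term divides it; move -x to the remainder.
  leading term y^4: subtract (1)·g_4 from -2y^4 + 1/2y^3 + 3/2y - 1 → 5/2y - 7/2
  leading term y: no divisor's leading term divides it; move 5/2y to the remainder.
  leading term 1: no divisor's leading term divides it; move -7/2 to the remainder.
The remainder -x + 5/2y - 7/2 is nonzero, so it would be added as the next basis element.

S(g_1, g_3) = -1/2xy^2 + xy - x - 2y^4 + 1/2y^3 + y; remainder on division = -x + 5/2y - 7/2.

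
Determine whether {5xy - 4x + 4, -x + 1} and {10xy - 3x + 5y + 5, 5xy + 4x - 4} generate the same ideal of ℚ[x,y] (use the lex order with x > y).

Two ideals are equal iff their reduced Gröbner bases coincide (the reduced basis is unique for a fixed ordering).
Buchberger on the first generating set:
f_1 = 5xy - 4x + 4, LT = xy.
f_2 = -x + 1, LT = x.

S(f_1,f_2): lcm = xy. S = -⅘x + y + ⅘.
  leading term x: subtract (⅘)·f_2 from -⅘x + y + ⅘ → y
  leading term y: no divisor's leading term divides it; move y to the remainder.
  remainder y ≠ 0; add g_3 = y to the basis.

The other S-polynomials (S(f_1,g_3), S(f_2,g_3)) all reduce to 0 modulo the current basis, so we have a Gröbner basis.
Inter-reduce: drop elements whose leading term is divisible by another's, tail-reduce, and make monic.
Reduced Gröbner basis: {x - 1, y}.

Buchberger on the second generating set:
h_1 = 10xy - 3x + 5y + 5, LT = xy.
h_2 = 5xy + 4x - 4, LT = xy.

S(h_1,h_2): lcm = xy. S = -11/10x + ½y + 13/10.
  leading term x: no divisor's leading term divides it; move -11/10x to the remainder.
  leading term y: no divisor's leading term divides it; move ½y to the remainder.
  leading term 1: no divisor's leading term divides it; move 13/10 to the remainder.
  remainder -11/10x + ½y + 13/10 ≠ 0; add k_3 = -11/10x + ½y + 13/10 to the basis.

S(h_1,k_3): lcm = xy. S = -3/10x + 5/11y² + 37/22y + ½.
  leading term x: subtract (3/11)·k_3 from -3/10x + 5/11y² + 37/22y + ½ → 5/11y² + 17/11y + 8/55
  leading term y²: no divisor's leading term divides it; move 5/11y² to the remainder.
  leading term y: no divisor's leading term divides it; move 17/11y to the remainder.
  leading term 1: no divisor's leading term divides it; move 8/55 to the remainder.
  remainder 5/11y² + 17/11y + 8/55 ≠ 0; add k_4 = 5/11y² + 17/11y + 8/55 to the basis.

The other S-polynomials (S(h_2,k_3), S(h_1,k_4), S(h_2,k_4), S(k_3,k_4)) all reduce to 0 modulo the current basis, so we have a Gröbner basis.
Inter-reduce: drop elements whose leading term is divisible by another's, tail-reduce, and make monic.
Reduced Gröbner basis: {x - 5/11y - 13/11, y² + 17/5y + 8/25}.

Since the reduced bases disagree, the two ideals are not the same.

No, the ideals differ.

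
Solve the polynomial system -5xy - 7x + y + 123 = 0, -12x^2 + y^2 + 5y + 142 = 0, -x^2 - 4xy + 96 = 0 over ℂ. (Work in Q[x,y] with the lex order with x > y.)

{(4, 5)}

Compute a lex Gröbner basis by Buchberger's algorithm.
f_1 = -5xy - 7x + y + 123, LT = xy.
f_2 = -12x^2 + y^2 + 5y + 142, LT = x^2.
f_3 = -x^2 - 4xy + 96, LT = x^2.

S(f_1,f_2): lcm = x^2y. S = 7/5x^2 - 1/5xy - 123/5x + 1/12y^3 + 5/12y^2 + 71/6y.
  reduce S modulo (f_1, f_2, f_3):
  remainder -608/25x + 1/12y^3 + 8/15y^2 + 3713/300y + 1747/150 ≠ 0; add h_4 = -608/25x + 1/12y^3 + 8/15y^2 + 3713/300y + 1747/150 to the basis.

S(f_1,f_3): lcm = x^2y. S = 7/5x^2 - 4xy^2 - 1/5xy - 123/5x + 96y.
  reduce S modulo (f_1, f_2, f_3, h_4):
  remainder -67/608y^3 - 1583/1140y^2 - 155981/9120y + 122213/912 ≠ 0; add h_5 = -67/608y^3 - 1583/1140y^2 - 155981/9120y + 122213/912 to the basis.

S(f_2,f_3): lcm = x^2. S = -4xy - 1/12y^2 - 5/12y + 505/6.
  reduce S modulo (f_1, f_2, f_3, h_4, h_5):
  remainder -122/603y^2 - 811/603y + 7105/603 ≠ 0; add h_6 = -122/603y^2 - 811/603y + 7105/603 to the basis.

S(f_1,h_4): lcm = xy. S = 7/5x + 25/7296y^4 + 5/228y^3 + 3713/7296y^2 + 5087/18240y - 123/5.
  reduce S modulo (f_1, f_2, f_3, h_4, h_5, h_6):
  remainder 616151/98088y - 3080755/98088 ≠ 0; add h_7 = 616151/98088y - 3080755/98088 to the basis.

The other S-polynomials (S(f_2,h_4), S(f_3,h_4), S(f_1,h_5), S(f_2,h_5), S(f_3,h_5), S(h_4,h_5), S(f_1,h_6), S(f_2,h_6), S(f_3,h_6), S(h_4,h_6), S(h_5,h_6), S(f_1,h_7), S(f_2,h_7), S(f_3,h_7), S(h_4,h_7), S(h_5,h_7), S(h_6,h_7)) all reduce to 0 modulo the current basis, so we have a Gröbner basis.
Inter-reduce: drop elements whose leading term is divisible by another's, tail-reduce, and make monic.
Reduced Gröbner basis: {x - 4, y - 5}.

A lex Gröbner basis eliminates variables successively. Here y - 5 depends only on y, with roots {5}; lifting each root through the earlier basis elements recovers the full solutions.
  y = 5: the earlier basis element becomes x - 4 = 0, giving x = 4 — point (4, 5).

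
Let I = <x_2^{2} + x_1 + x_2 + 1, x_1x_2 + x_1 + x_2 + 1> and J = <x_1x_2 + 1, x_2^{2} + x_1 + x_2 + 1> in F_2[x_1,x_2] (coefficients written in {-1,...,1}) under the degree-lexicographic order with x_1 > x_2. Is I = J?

For a fixed monomial order, each ideal has a unique reduced Gröbner basis; comparing bases decides equality.
Buchberger on the first generating set:
f_1 = x_2^{2} + x_1 + x_2 + 1, LT = x_2^{2}.
f_2 = x_1x_2 + x_1 + x_2 + 1, LT = x_1x_2.

S(f_1,f_2): lcm = x_1x_2^{2}. S = x_1^{2} + x_2^{2} + x_1 + x_2.
  reduce S modulo (f_1, f_2):
  remainder x_1^{2} + 1 ≠ 0; add g_3 = x_1^{2} + 1 to the basis.

The other S-polynomials (S(f_1,g_3), S(f_2,g_3)) all reduce to 0 modulo the current basis, so we have a Gröbner basis.
Inter-reduce: drop elements whose leading term is divisible by another's, tail-reduce, and make monic.
Reduced Gröbner basis: {x_1^{2} + 1, x_1x_2 + x_1 + x_2 + 1, x_2^{2} + x_1 + x_2 + 1}.

Buchberger on the second generating set:
h_1 = x_1x_2 + 1, LT = x_1x_2.
h_2 = x_2^{2} + x_1 + x_2 + 1, LT = x_2^{2}.

S(h_1,h_2): lcm = x_1x_2^{2}. S = x_1^{2} + x_1x_2 + x_1 + x_2.
  reduce S modulo (h_1, h_2):
  remainder x_1^{2} + x_1 + x_2 + 1 ≠ 0; add k_3 = x_1^{2} + x_1 + x_2 + 1 to the basis.

The other S-polynomials (S(h_1,k_3), S(h_2,k_3)) all reduce to 0 modulo the current basis, so we have a Gröbner basis.
Inter-reduce: drop elements whose leading term is divisible by another's, tail-reduce, and make monic.
Reduced Gröbner basis: {x_1^{2} + x_1 + x_2 + 1, x_1x_2 + 1, x_2^{2} + x_1 + x_2 + 1}.

The bases are distinct; the ideals are different.
The choice of monomial ordering does not affect the verdict — as long as both bases are computed under the same ordering, their equality decides ideal equality.

No, the ideals differ.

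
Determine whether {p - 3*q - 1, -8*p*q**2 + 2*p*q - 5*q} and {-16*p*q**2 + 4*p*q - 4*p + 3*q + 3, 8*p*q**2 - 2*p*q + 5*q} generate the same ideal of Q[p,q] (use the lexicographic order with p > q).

For a fixed monomial order, each ideal has a unique reduced Gröbner basis; comparing bases decides equality.
Buchberger on the first generating set:
f_1 = p - 3*q - 1, LT = p.
f_2 = -8*p*q**2 + 2*p*q - 5*q, LT = p*q**2.

S(f_1,f_2): lcm = p*q**2. S = 1/4*p*q - 3*q**3 - q**2 - 5/8*q.
  reduce S modulo (f_1, f_2):
  remainder -3*q**3 - 1/4*q**2 - 3/8*q ≠ 0; add g_3 = -3*q**3 - 1/4*q**2 - 3/8*q to the basis.

The other S-polynomials (S(f_1,g_3), S(f_2,g_3)) all reduce to 0 modulo the current basis, so we have a Gröbner basis.
Inter-reduce: drop elements whose leading term is divisible by another's, tail-reduce, and make monic.
Reduced Gröbner basis: {p - 3*q - 1, q**3 + 1/12*q**2 + 1/8*q}.

Buchberger on the second generating set:
h_1 = -16*p*q**2 + 4*p*q - 4*p + 3*q + 3, LT = p*q**2.
h_2 = 8*p*q**2 - 2*p*q + 5*q, LT = p*q**2.

S(h_1,h_2): lcm = p*q**2. S = 1/4*p - 13/16*q - 3/16.
  reduce S modulo (h_1, h_2):
  remainder 1/4*p - 13/16*q - 3/16 ≠ 0; add k_3 = 1/4*p - 13/16*q - 3/16 to the basis.

S(h_1,k_3): lcm = p*q**2. S = -1/4*p*q + 1/4*p + 13/4*q**3 + 3/4*q**2 - 3/16*q - 3/16.
  reduce S modulo (h_1, h_2, k_3):
  remainder 13/4*q**3 - 1/16*q**2 + 7/16*q ≠ 0; add k_4 = 13/4*q**3 - 1/16*q**2 + 7/16*q to the basis.

The other S-polynomials (S(h_2,k_3), S(h_1,k_4), S(h_2,k_4), S(k_3,k_4)) all reduce to 0 modulo the current basis, so we have a Gröbner basis.
Inter-reduce: drop elements whose leading term is divisible by another's, tail-reduce, and make monic.
Reduced Gröbner basis: {p - 13/4*q - 3/4, q**3 - 1/52*q**2 + 7/52*q}.

These differ, so the ideals are not equal.
The choice of monomial ordering does not affect the verdict — as long as both bases are computed under the same ordering, their equality decides ideal equality.

No, the ideals differ.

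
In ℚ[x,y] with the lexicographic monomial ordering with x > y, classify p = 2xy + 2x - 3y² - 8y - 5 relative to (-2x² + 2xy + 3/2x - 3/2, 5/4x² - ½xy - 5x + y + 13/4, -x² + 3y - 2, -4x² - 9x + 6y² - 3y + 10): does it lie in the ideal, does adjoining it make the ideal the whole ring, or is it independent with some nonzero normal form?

Adjoining 2xy + 2x - 3y² - 8y - 5 makes the ideal the whole ring: the system is inconsistent.

First compute the reduced Gröbner basis of I by Buchberger's algorithm.
f_1 = -2x² + 2xy + 3/2x - 3/2, LT = x².
f_2 = 5/4x² - ½xy - 5x + y + 13/4, LT = x².
f_3 = -x² + 3y - 2, LT = x².
f_4 = -4x² - 9x + 6y² - 3y + 10, LT = x².

S(f_1,f_2): lcm = x². S = -⅗xy + 13/4x - ⅘y - 37/20.
  leading term xy: no divisor's leading term divides it; move -⅗xy to the remainder.
  leading term x: no divisor's leading term divides it; move 13/4x to the remainder.
  leading term y: no divisor's leading term divides it; move -⅘y to the remainder.
  leading term 1: no divisor's leading term divides it; move -37/20 to the remainder.
  remainder -⅗xy + 13/4x - ⅘y - 37/20 ≠ 0; add h_5 = -⅗xy + 13/4x - ⅘y - 37/20 to the basis.

S(f_1,f_3): lcm = x². S = -xy - ¾x + 3y - 5/4.
  leading term xy: subtract (5/3)·h_5 from -xy - ¾x + 3y - 5/4 → -37/6x + 13/3y + 11/6
  leading term x: no divisor's leading term divides it; move -37/6x to the remainder.
  leading term y: no divisor's leading term divides it; move 13/3y to the remainder.
  leading term 1: no divisor's leading term divides it; move 11/6 to the remainder.
  remainder -37/6x + 13/3y + 11/6 ≠ 0; add h_6 = -37/6x + 13/3y + 11/6 to the basis.

S(f_1,f_4): lcm = x². S = -xy - 3x + 3/2y² - ¾y + 13/4.
  leading term xy: subtract (5/3)·h_5 from -xy - 3x + 3/2y² - ¾y + 13/4 → -101/12x + 3/2y² + 7/12y + 19/3
  leading term x: subtract (101/74)·h_6 from -101/12x + 3/2y² + 7/12y + 19/3 → 3/2y² - 789/148y + 567/148
  leading term y²: no divisor's leading term divides it; move 3/2y² to the remainder.
  leading term y: no divisor's leading term divides it; move -789/148y to the remainder.
  leading term 1: no divisor's leading term divides it; move 567/148 to the remainder.
  remainder 3/2y² - 789/148y + 567/148 ≠ 0; add h_7 = 3/2y² - 789/148y + 567/148 to the basis.

S(f_1,h_5): lcm = x²y. S = 65/12x² - xy² - 25/12xy - 37/12x + ¾y.
  leading term x²: subtract (-65/24)·f_1 from 65/12x² - xy² - 25/12xy - 37/12x + ¾y → -xy² + 10/3xy + 47/48x + ¾y - 65/16
  leading term xy²: subtract (5/3y)·h_5 from -xy² + 10/3xy + 47/48x + ¾y - 65/16 → -25/12xy + 47/48x + 4/3y² + 23/6y - 65/16
  leading term xy: subtract (125/36)·h_5 from -25/12xy + 47/48x + 4/3y² + 23/6y - 65/16 → -371/36x + 4/3y² + 119/18y + 85/36
  leading term x: subtract (371/222)·h_6 from -371/36x + 4/3y² + 119/18y + 85/36 → 4/3y² - 70/111y - 26/37
  leading term y²: subtract (8/9)·h_7 from 4/3y² - 70/111y - 26/37 → 152/37y - 152/37
  leading term y: no divisor's leading term divides it; move 152/37y to the remainder.
  leading term 1: no divisor's leading term divides it; move -152/37 to the remainder.
  remainder 152/37y - 152/37 ≠ 0; add h_8 = 152/37y - 152/37 to the basis.

The other S-polynomials (S(f_2,f_3), S(f_2,f_4), S(f_3,f_4), S(f_2,h_5), S(f_3,h_5), S(f_4,h_5), S(f_1,h_6), S(f_2,h_6), S(f_3,h_6), S(f_4,h_6), S(h_5,h_6), S(f_1,h_7), S(f_2,h_7), S(f_3,h_7), S(f_4,h_7), S(h_5,h_7), S(h_6,h_7), S(f_1,h_8), S(f_2,h_8), S(f_3,h_8), S(f_4,h_8), S(h_5,h_8), S(h_6,h_8), S(h_7,h_8)) all reduce to 0 modulo the current basis, so we have a Gröbner basis.
Inter-reduce: drop elements whose leading term is divisible by another's, tail-reduce, and make monic.
Reduced Gröbner basis: {x - 1, y - 1}.
Label its elements g_1 = x - 1, g_2 = y - 1.

Reduce p = 2xy + 2x - 3y² - 8y - 5 modulo G:
  leading term xy: subtract (2y)·g_1 from 2xy + 2x - 3y² - 8y - 5 → 2x - 3y² - 6y - 5
  leading term x: subtract (2)·g_1 from 2x - 3y² - 6y - 5 → -3y² - 6y - 3
  leading term y²: subtract (-3y)·g_2 from -3y² - 6y - 3 → -9y - 3
  leading term y: subtract (-9)·g_2 from -9y - 3 → -12
  leading term 1: no divisor's leading term divides it; move -12 to the remainder.
  normal form = -12.
The normal form is nonzero, so p ∉ I. Since p minus its normal form lies in I, I + (p) = I + (r) where r = -12; decide whether this ideal is the whole ring.
Here r = -12 is a nonzero constant, hence a unit: 1 ∈ I + (p), the Gröbner basis of I + (p) is {1}, and the enlarged system has no common solution — adjoining p is inconsistent.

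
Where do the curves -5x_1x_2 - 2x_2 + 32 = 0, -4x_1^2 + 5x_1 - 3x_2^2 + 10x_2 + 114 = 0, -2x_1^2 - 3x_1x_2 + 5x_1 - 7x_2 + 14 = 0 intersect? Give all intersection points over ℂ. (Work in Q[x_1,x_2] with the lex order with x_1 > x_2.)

{(-2, -4)}

Compute a lex Gröbner basis by Buchberger's algorithm.
f_1 = -5x_1x_2 - 2x_2 + 32, LT = x_1x_2.
f_2 = -4x_1^2 + 5x_1 - 3x_2^2 + 10x_2 + 114, LT = x_1^2.
f_3 = -2x_1^2 - 3x_1x_2 + 5x_1 - 7x_2 + 14, LT = x_1^2.

S(f_1,f_2): lcm = x_1^2x_2. S = 33/20x_1x_2 - 32/5x_1 - 3/4x_2^3 + 5/2x_2^2 + 57/2x_2.
  leading term x_1x_2: subtract (-33/100)·f_1 from 33/20x_1x_2 - 32/5x_1 - 3/4x_2^3 + 5/2x_2^2 + 57/2x_2 → -32/5x_1 - 3/4x_2^3 + 5/2x_2^2 + 696/25x_2 + 264/25
  leading term x_1: no divisor's leading term divides it; move -32/5x_1 to the remainder.
  leading term x_2^3: no divisor's leading term divides it; move -3/4x_2^3 to the remainder.
  leading term x_2^2: no divisor's leading term divides it; move 5/2x_2^2 to the remainder.
  leading term x_2: no divisor's leading term divides it; move 696/25x_2 to the remainder.
  leading term 1: no divisor's leading term divides it; move 264/25 to the remainder.
  remainder -32/5x_1 - 3/4x_2^3 + 5/2x_2^2 + 696/25x_2 + 264/25 ≠ 0; add h_4 = -32/5x_1 - 3/4x_2^3 + 5/2x_2^2 + 696/25x_2 + 264/25 to the basis.

S(f_1,f_3): lcm = x_1^2x_2. S = -3/2x_1x_2^2 + 29/10x_1x_2 - 32/5x_1 - 7/2x_2^2 + 7x_2.
  leading term x_1x_2^2: subtract (3/10x_2)·f_1 from -3/2x_1x_2^2 + 29/10x_1x_2 - 32/5x_1 - 7/2x_2^2 + 7x_2 → 29/10x_1x_2 - 32/5x_1 - 29/10x_2^2 - 13/5x_2
  leading term x_1x_2: subtract (-29/50)·f_1 from 29/10x_1x_2 - 32/5x_1 - 29/10x_2^2 - 13/5x_2 → -32/5x_1 - 29/10x_2^2 - 94/25x_2 + 464/25
  leading term x_1: subtract (1)·h_4 from -32/5x_1 - 29/10x_2^2 - 94/25x_2 + 464/25 → 3/4x_2^3 - 27/5x_2^2 - 158/5x_2 + 8
  leading term x_2^3: no divisor's leading term divides it; move 3/4x_2^3 to the remainder.
  leading term x_2^2: no divisor's leading term divides it; move -27/5x_2^2 to the remainder.
  leading term x_2: no divisor's leading term divides it; move -158/5x_2 to the remainder.
  leading term 1: no divisor's leading term divides it; move 8 to the remainder.
  remainder 3/4x_2^3 - 27/5x_2^2 - 158/5x_2 + 8 ≠ 0; add h_5 = 3/4x_2^3 - 27/5x_2^2 - 158/5x_2 + 8 to the basis.

S(f_2,f_3): lcm = x_1^2. S = -3/2x_1x_2 + 5/4x_1 + 3/4x_2^2 - 6x_2 - 43/2.
  leading term x_1x_2: subtract (3/10)·f_1 from -3/2x_1x_2 + 5/4x_1 + 3/4x_2^2 - 6x_2 - 43/2 → 5/4x_1 + 3/4x_2^2 - 27/5x_2 - 311/10
  leading term x_1: subtract (-25/128)·h_4 from 5/4x_1 + 3/4x_2^2 - 27/5x_2 - 311/10 → -75/512x_2^3 + 317/256x_2^2 + 3/80x_2 - 2323/80
  leading term x_2^3: subtract (-25/128)·h_5 from -75/512x_2^3 + 317/256x_2^2 + 3/80x_2 - 2323/80 → 47/256x_2^2 - 1963/320x_2 - 1099/40
  leading term x_2^2: no divisor's leading term divides it; move 47/256x_2^2 to the remainder.
  leading term x_2: no divisor's leading term divides it; move -1963/320x_2 to the remainder.
  leading term 1: no divisor's leading term divides it; move -1099/40 to the remainder.
  remainder 47/256x_2^2 - 1963/320x_2 - 1099/40 ≠ 0; add h_6 = 47/256x_2^2 - 1963/320x_2 - 1099/40 to the basis.

S(f_1,h_4): lcm = x_1x_2. S = -15/128x_2^4 + 25/64x_2^3 + 87/20x_2^2 + 41/20x_2 - 32/5.
  leading term x_2^4: subtract (-5/32x_2)·h_5 from -15/128x_2^4 + 25/64x_2^3 + 87/20x_2^2 + 41/20x_2 - 32/5 → -29/64x_2^3 - 47/80x_2^2 + 33/10x_2 - 32/5
  leading term x_2^3: subtract (-29/48)·h_5 from -29/64x_2^3 - 47/80x_2^2 + 33/10x_2 - 32/5 → -77/20x_2^2 - 379/24x_2 - 47/30
  leading term x_2^2: subtract (-4928/235)·h_6 from -77/20x_2^2 - 379/24x_2 - 47/30 → -4072949/28200x_2 - 4072949/7050
  leading term x_2: no divisor's leading term divides it; move -4072949/28200x_2 to the remainder.
  leading term 1: no divisor's leading term divides it; move -4072949/7050 to the remainder.
  remainder -4072949/28200x_2 - 4072949/7050 ≠ 0; add h_7 = -4072949/28200x_2 - 4072949/7050 to the basis.

The other S-polynomials (S(f_2,h_4), S(f_3,h_4), S(f_1,h_5), S(f_2,h_5), S(f_3,h_5), S(h_4,h_5), S(f_1,h_6), S(f_2,h_6), S(f_3,h_6), S(h_4,h_6), S(h_5,h_6), S(f_1,h_7), S(f_2,h_7), S(f_3,h_7), S(h_4,h_7), S(h_5,h_7), S(h_6,h_7)) all reduce to 0 modulo the current basis, so we have a Gröbner basis.
Inter-reduce: drop elements whose leading term is divisible by another's, tail-reduce, and make monic.
Reduced Gröbner basis: {x_1 + 2, x_2 + 4}.

From the last basis element, x_2 + 4 = 0, so x_2 takes values in {-4}. Each choice, substituted upward through the basis, yields the corresponding point(s) of the solution set.
  x_2 = -4: the earlier basis element becomes x_1 + 2 = 0, giving x_1 = -2 — point (-2, -4).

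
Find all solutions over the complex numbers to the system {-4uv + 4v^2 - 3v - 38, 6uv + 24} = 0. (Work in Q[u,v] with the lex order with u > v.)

Compute a lex Gröbner basis by Buchberger's algorithm.
f_1 = -4uv + 4v^2 - 3v - 38, LT = uv.
f_2 = 6uv + 24, LT = uv.

S(f_1,f_2): lcm = uv. S = -v^2 + 3/4v + 11/2.
  reduce S modulo (f_1, f_2):
  remainder -v^2 + 3/4v + 11/2 ≠ 0; add h_3 = -v^2 + 3/4v + 11/2 to the basis.

S(f_1,h_3): lcm = uv^2. S = 3/4uv + 11/2u - v^3 + 3/4v^2 + 19/2v.
  reduce S modulo (f_1, f_2, h_3):
  remainder 11/2u + 4v - 3 ≠ 0; add h_4 = 11/2u + 4v - 3 to the basis.

The other S-polynomials (S(f_2,h_3), S(f_1,h_4), S(f_2,h_4), S(h_3,h_4)) all reduce to 0 modulo the current basis, so we have a Gröbner basis.
Inter-reduce: drop elements whose leading term is divisible by another's, tail-reduce, and make monic.
Reduced Gröbner basis: {u + 8/11v - 6/11, v^2 - 3/4v - 11/2}.

Elimination: the polynomial v^2 - 3/4v - 11/2 lies in the elimination ideal for v, so v ∈ {-2, 11/4}. For each such v, the remaining basis elements (now univariate) give the rest of the solution.
  v = -2: the earlier basis element becomes u - 2 = 0, giving u = 2 — point (2, -2).
  v = 11/4: the earlier basis element becomes u + 16/11 = 0, giving u = -16/11 — point (-16/11, 11/4).

{(2, -2), (-16/11, 11/4)}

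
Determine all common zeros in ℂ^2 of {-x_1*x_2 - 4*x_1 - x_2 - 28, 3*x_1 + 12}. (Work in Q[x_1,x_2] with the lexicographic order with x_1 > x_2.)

Compute a lex Gröbner basis by Buchberger's algorithm.
f_1 = -x_1*x_2 - 4*x_1 - x_2 - 28, LT = x_1*x_2.
f_2 = 3*x_1 + 12, LT = x_1.

S(f_1,f_2): lcm = x_1*x_2. S = 4*x_1 - 3*x_2 + 28.
  leading term x_1: subtract (4/3)·f_2 from 4*x_1 - 3*x_2 + 28 → -3*x_2 + 12
  leading term x_2: no divisor's leading term divides it; move -3*x_2 to the remainder.
  leading term 1: no divisor's leading term divides it; move 12 to the remainder.
  remainder -3*x_2 + 12 ≠ 0; add h_3 = -3*x_2 + 12 to the basis.

The other S-polynomials (S(f_1,h_3), S(f_2,h_3)) all reduce to 0 modulo the current basis, so we have a Gröbner basis.
Inter-reduce: drop elements whose leading term is divisible by another's, tail-reduce, and make monic.
Reduced Gröbner basis: {x_1 + 4, x_2 - 4}.

Elimination: the polynomial x_2 - 4 lies in the elimination ideal for x_2, so x_2 ∈ {4}. For each such x_2, the remaining basis elements (now univariate) give the rest of the solution.
  x_2 = 4: the earlier basis element becomes x_1 + 4 = 0, giving x_1 = -4 — point (-4, 4).
Check: every point annihilates each of the original generators.
A lex Gröbner basis triangularizes the system, enabling back-substitution.

{(-4, 4)}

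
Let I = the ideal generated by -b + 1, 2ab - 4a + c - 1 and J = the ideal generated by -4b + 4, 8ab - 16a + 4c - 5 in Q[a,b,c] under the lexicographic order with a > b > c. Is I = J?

No, the ideals differ.

Two ideals are equal iff their reduced Gröbner bases coincide (the reduced basis is unique for a fixed ordering).
Buchberger on the first generating set:
f_1 = -b + 1, LT = b.
f_2 = 2ab - 4a + c - 1, LT = ab.

S(f_1,f_2): lcm = ab. S = a - 1/2c + 1/2.
  leading term a: no divisor's leading term divides it; move a to the remainder.
  leading term c: no divisor's leading term divides it; move -1/2c to the remainder.
  leading term 1: no divisor's leading term divides it; move 1/2 to the remainder.
  remainder a - 1/2c + 1/2 ≠ 0; add g_3 = a - 1/2c + 1/2 to the basis.

The other S-polynomials (S(f_1,g_3), S(f_2,g_3)) all reduce to 0 modulo the current basis, so we have a Gröbner basis.
Inter-reduce: drop elements whose leading term is divisible by another's, tail-reduce, and make monic.
Reduced Gröbner basis: {a - 1/2c + 1/2, b - 1}.

Buchberger on the second generating set:
h_1 = -4b + 4, LT = b.
h_2 = 8ab - 16a + 4c - 5, LT = ab.

S(h_1,h_2): lcm = ab. S = a - 1/2c + 5/8.
  leading term a: no divisor's leading term divides it; move a to the remainder.
  leading term c: no divisor's leading term divides it; move -1/2c to the remainder.
  leading term 1: no divisor's leading term divides it; move 5/8 to the remainder.
  remainder a - 1/2c + 5/8 ≠ 0; add k_3 = a - 1/2c + 5/8 to the basis.

The other S-polynomials (S(h_1,k_3), S(h_2,k_3)) all reduce to 0 modulo the current basis, so we have a Gröbner basis.
Inter-reduce: drop elements whose leading term is divisible by another's, tail-reduce, and make monic.
Reduced Gröbner basis: {a - 1/2c + 5/8, b - 1}.

These differ, so the ideals are not equal.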